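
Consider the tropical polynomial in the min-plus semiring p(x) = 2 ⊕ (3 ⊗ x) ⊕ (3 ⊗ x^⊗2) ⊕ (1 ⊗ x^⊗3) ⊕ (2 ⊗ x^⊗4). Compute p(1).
p(1) = 2

A tropical monomial a ⊗ x^⊗i evaluates to a + i · x. Evaluating each term at x = 1:
  Term 0 contributes 2 + 0 · 1 = 2
  Term 1 contributes 3 + 1 · 1 = 4
  Term 2 contributes 3 + 2 · 1 = 5
  Term 3 contributes 1 + 3 · 1 = 4
  Term 4 contributes 2 + 4 · 1 = 6
p(1) = ⊕ of these = min[2, 4, 5, 4, 6] = 2.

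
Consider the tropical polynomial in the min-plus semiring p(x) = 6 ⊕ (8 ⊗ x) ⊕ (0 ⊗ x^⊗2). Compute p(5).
p(5) = 6

A tropical monomial a ⊗ x^⊗i evaluates to a + i · x. Evaluating each term at x = 5:
  Term 0 contributes 6 + 0 · 5 = 6
  Term 1 contributes 8 + 1 · 5 = 13
  Term 2 contributes 0 + 2 · 5 = 10
p(5) = ⊕ of these = min[6, 13, 10] = 6.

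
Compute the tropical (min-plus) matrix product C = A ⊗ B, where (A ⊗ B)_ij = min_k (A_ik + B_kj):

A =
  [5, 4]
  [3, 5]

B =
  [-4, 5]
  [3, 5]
A ⊗ B =
  [1, 9]
  [-1, 8]

Apply the min-plus product entry-by-entry:
  C[0][0] = min over k of (A[0][0] + B[0][0] = 5 + -4 = 1, A[0][1] + B[1][0] = 4 + 3 = 7) = 1 (attained at k = 0)
  C[0][1] = min over k of (A[0][0] + B[0][1] = 5 + 5 = 10, A[0][1] + B[1][1] = 4 + 5 = 9) = 9 (attained at k = 1)
  C[1][0] = min over k of (A[1][0] + B[0][0] = 3 + -4 = -1, A[1][1] + B[1][0] = 5 + 3 = 8) = -1 (attained at k = 0)
  C[1][1] = min over k of (A[1][0] + B[0][1] = 3 + 5 = 8, A[1][1] + B[1][1] = 5 + 5 = 10) = 8 (attained at k = 0)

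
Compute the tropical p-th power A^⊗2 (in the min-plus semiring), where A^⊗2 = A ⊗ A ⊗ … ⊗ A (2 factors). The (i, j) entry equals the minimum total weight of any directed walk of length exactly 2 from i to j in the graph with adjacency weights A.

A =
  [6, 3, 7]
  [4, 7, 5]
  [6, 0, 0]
A^⊗2 =
  [7, 7, 7]
  [10, 5, 5]
  [4, 0, 0]

Each entry (A^⊗2)_ij equals the minimum over all length-2 walks i = v_0 → v_1 → … → v_2 = j of Σ_t A[v_t][v_{t+1}]. For example, for (i, j) = (0, 2) we minimise over 3 possible intermediate vertex sequences; the minimum is 7, attained along the walk 0 → 2 → 2.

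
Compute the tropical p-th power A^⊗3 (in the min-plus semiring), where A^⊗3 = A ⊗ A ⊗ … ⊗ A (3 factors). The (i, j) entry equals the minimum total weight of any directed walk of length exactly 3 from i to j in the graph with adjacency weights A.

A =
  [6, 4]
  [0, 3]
A^⊗3 =
  [7, 8]
  [4, 7]

Each entry (A^⊗3)_ij equals the minimum over all length-3 walks i = v_0 → v_1 → … → v_3 = j of Σ_t A[v_t][v_{t+1}]. For example, for (i, j) = (0, 1) we minimise over 4 possible intermediate vertex sequences; the minimum is 8, attained along the walk 0 → 1 → 0 → 1.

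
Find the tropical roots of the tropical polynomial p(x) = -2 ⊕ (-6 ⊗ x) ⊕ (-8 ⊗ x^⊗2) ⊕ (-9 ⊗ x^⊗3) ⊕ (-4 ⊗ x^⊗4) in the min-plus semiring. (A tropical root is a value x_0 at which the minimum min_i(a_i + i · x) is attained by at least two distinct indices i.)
Roots: {-5, 1, 2, 4}

Each tropical root is a break point of the lower envelope of the lines y = a_i + i · x (there are 5 lines, with slopes 0, 1, ..., 4). Only the lines that attain the minimum somewhere contribute to roots; other lines are dominated. Here the surviving (envelope) indices are i = 4, i = 3, i = 2, i = 1, i = 0.
Intersections between consecutive envelope lines give the roots: for adjacent envelope indices i < j the intersection is x = (a_i − a_j) / (j − i). Reading off the sorted break points: {-5, 1, 2, 4}.
Verification: at each break x_0, at least two indices attain the minimum of min_i(a_i + i · x_0).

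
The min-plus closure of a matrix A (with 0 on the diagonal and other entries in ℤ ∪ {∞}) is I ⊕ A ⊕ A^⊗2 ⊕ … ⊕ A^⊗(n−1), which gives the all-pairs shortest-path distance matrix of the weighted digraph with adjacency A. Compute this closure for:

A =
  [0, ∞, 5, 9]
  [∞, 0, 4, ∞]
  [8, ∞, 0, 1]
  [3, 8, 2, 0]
Closure =
  [0, 14, 5, 6]
  [8, 0, 4, 5]
  [4, 9, 0, 1]
  [3, 8, 2, 0]

This is the Floyd-Warshall all-pairs shortest-path computation. For each intermediate vertex k = 0, 1, …, 3, update dist[i][j] ← min(dist[i][j], dist[i][k] + dist[k][j]). The final matrix gives, for each (i, j), the minimum total weight of any directed path from i to j (possibly empty when i = j).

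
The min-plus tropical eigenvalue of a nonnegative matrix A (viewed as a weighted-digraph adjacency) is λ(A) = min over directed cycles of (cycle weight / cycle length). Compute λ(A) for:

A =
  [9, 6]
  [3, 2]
λ(A) = 2

Enumerate directed cycles and compute their means (weight / length). Sample:
  cycle 0 → 0: weight = 9, length = 1, mean = 9/1 ≈ 9.000
  cycle 1 → 1: weight = 2, length = 1, mean = 2/1 ≈ 2.000
  cycle 0 → 1 → 0: weight = 9, length = 2, mean = 9/2 ≈ 4.500
  cycle 1 → 0 → 1: weight = 9, length = 2, mean = 9/2 ≈ 4.500
Minimum mean = 2.000, attained e.g. along the cycle 1 → 1 with weight 2 and length 1. So λ(A) = 2/1 = 2.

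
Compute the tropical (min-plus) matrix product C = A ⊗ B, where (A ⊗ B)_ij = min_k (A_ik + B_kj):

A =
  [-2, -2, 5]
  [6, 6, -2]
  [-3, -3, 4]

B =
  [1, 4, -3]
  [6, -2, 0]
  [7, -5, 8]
A ⊗ B =
  [-1, -4, -5]
  [5, -7, 3]
  [-2, -5, -6]

Apply the min-plus product entry-by-entry:
  C[0][0] = min over k of (A[0][0] + B[0][0] = -2 + 1 = -1, A[0][1] + B[1][0] = -2 + 6 = 4, A[0][2] + B[2][0] = 5 + 7 = 12) = -1 (attained at k = 0)
  C[0][1] = min over k of (A[0][0] + B[0][1] = -2 + 4 = 2, A[0][1] + B[1][1] = -2 + -2 = -4, A[0][2] + B[2][1] = 5 + -5 = 0) = -4 (attained at k = 1)
  C[0][2] = min over k of (A[0][0] + B[0][2] = -2 + -3 = -5, A[0][1] + B[1][2] = -2 + 0 = -2, A[0][2] + B[2][2] = 5 + 8 = 13) = -5 (attained at k = 0)
  C[1][0] = min over k of (A[1][0] + B[0][0] = 6 + 1 = 7, A[1][1] + B[1][0] = 6 + 6 = 12, A[1][2] + B[2][0] = -2 + 7 = 5) = 5 (attained at k = 2)
  C[1][1] = min over k of (A[1][0] + B[0][1] = 6 + 4 = 10, A[1][1] + B[1][1] = 6 + -2 = 4, A[1][2] + B[2][1] = -2 + -5 = -7) = -7 (attained at k = 2)
  C[1][2] = min over k of (A[1][0] + B[0][2] = 6 + -3 = 3, A[1][1] + B[1][2] = 6 + 0 = 6, A[1][2] + B[2][2] = -2 + 8 = 6) = 3 (attained at k = 0)
  C[2][0] = min over k of (A[2][0] + B[0][0] = -3 + 1 = -2, A[2][1] + B[1][0] = -3 + 6 = 3, A[2][2] + B[2][0] = 4 + 7 = 11) = -2 (attained at k = 0)
  C[2][1] = min over k of (A[2][0] + B[0][1] = -3 + 4 = 1, A[2][1] + B[1][1] = -3 + -2 = -5, A[2][2] + B[2][1] = 4 + -5 = -1) = -5 (attained at k = 1)
  C[2][2] = min over k of (A[2][0] + B[0][2] = -3 + -3 = -6, A[2][1] + B[1][2] = -3 + 0 = -3, A[2][2] + B[2][2] = 4 + 8 = 12) = -6 (attained at k = 0)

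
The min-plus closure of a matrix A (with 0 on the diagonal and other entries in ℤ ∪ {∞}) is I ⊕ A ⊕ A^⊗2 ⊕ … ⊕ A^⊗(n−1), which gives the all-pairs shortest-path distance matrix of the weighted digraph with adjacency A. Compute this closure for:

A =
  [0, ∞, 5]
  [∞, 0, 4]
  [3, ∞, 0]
Closure =
  [0, ∞, 5]
  [7, 0, 4]
  [3, ∞, 0]

This is the Floyd-Warshall all-pairs shortest-path computation. For each intermediate vertex k = 0, 1, …, 2, update dist[i][j] ← min(dist[i][j], dist[i][k] + dist[k][j]). The final matrix gives, for each (i, j), the minimum total weight of any directed path from i to j (possibly empty when i = j).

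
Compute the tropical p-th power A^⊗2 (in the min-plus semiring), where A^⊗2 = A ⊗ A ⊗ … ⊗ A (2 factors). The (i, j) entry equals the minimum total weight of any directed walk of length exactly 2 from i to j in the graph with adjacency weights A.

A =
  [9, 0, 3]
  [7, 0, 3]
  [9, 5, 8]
A^⊗2 =
  [7, 0, 3]
  [7, 0, 3]
  [12, 5, 8]

Each entry (A^⊗2)_ij equals the minimum over all length-2 walks i = v_0 → v_1 → … → v_2 = j of Σ_t A[v_t][v_{t+1}]. For example, for (i, j) = (0, 2) we minimise over 3 possible intermediate vertex sequences; the minimum is 3, attained along the walk 0 → 1 → 2.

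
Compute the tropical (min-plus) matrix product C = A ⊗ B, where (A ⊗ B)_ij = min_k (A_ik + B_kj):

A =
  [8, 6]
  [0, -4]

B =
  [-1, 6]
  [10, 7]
A ⊗ B =
  [7, 13]
  [-1, 3]

Apply the min-plus product entry-by-entry:
  C[0][0] = min over k of (A[0][0] + B[0][0] = 8 + -1 = 7, A[0][1] + B[1][0] = 6 + 10 = 16) = 7 (attained at k = 0)
  C[0][1] = min over k of (A[0][0] + B[0][1] = 8 + 6 = 14, A[0][1] + B[1][1] = 6 + 7 = 13) = 13 (attained at k = 1)
  C[1][0] = min over k of (A[1][0] + B[0][0] = 0 + -1 = -1, A[1][1] + B[1][0] = -4 + 10 = 6) = -1 (attained at k = 0)
  C[1][1] = min over k of (A[1][0] + B[0][1] = 0 + 6 = 6, A[1][1] + B[1][1] = -4 + 7 = 3) = 3 (attained at k = 1)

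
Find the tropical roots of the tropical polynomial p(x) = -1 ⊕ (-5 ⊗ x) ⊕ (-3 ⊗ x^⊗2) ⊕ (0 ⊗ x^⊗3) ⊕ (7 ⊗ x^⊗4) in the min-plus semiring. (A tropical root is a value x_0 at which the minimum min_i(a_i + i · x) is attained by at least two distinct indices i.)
Roots: {-7, -3, -2, 4}

Each tropical root is a break point of the lower envelope of the lines y = a_i + i · x (there are 5 lines, with slopes 0, 1, ..., 4). Only the lines that attain the minimum somewhere contribute to roots; other lines are dominated. Here the surviving (envelope) indices are i = 4, i = 3, i = 2, i = 1, i = 0.
Intersections between consecutive envelope lines give the roots: for adjacent envelope indices i < j the intersection is x = (a_i − a_j) / (j − i). Reading off the sorted break points: {-7, -3, -2, 4}.
Verification: at each break x_0, at least two indices attain the minimum of min_i(a_i + i · x_0).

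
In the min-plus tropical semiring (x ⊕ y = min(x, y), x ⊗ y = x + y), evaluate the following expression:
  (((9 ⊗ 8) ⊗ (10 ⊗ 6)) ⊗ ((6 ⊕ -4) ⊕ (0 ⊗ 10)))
(((9 ⊗ 8) ⊗ (10 ⊗ 6)) ⊗ ((6 ⊕ -4) ⊕ (0 ⊗ 10))) = 29

Expand innermost to outermost. Recall ⊕ takes the minimum of its arguments and ⊗ takes their sum. Working out the expression (((9 ⊗ 8) ⊗ (10 ⊗ 6)) ⊗ ((6 ⊕ -4) ⊕ (0 ⊗ 10))) gives 29.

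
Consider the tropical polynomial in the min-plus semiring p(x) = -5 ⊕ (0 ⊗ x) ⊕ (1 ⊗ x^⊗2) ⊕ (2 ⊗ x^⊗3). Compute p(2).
p(2) = -5

A tropical monomial a ⊗ x^⊗i evaluates to a + i · x. Evaluating each term at x = 2:
  Term 0 contributes -5 + 0 · 2 = -5
  Term 1 contributes 0 + 1 · 2 = 2
  Term 2 contributes 1 + 2 · 2 = 5
  Term 3 contributes 2 + 3 · 2 = 8
p(2) = ⊕ of these = min[-5, 2, 5, 8] = -5.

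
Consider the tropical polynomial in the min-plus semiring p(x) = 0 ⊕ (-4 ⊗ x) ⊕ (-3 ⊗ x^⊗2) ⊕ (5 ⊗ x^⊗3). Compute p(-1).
p(-1) = -5

A tropical monomial a ⊗ x^⊗i evaluates to a + i · x. Evaluating each term at x = -1:
  Term 0 contributes 0 + 0 · -1 = 0
  Term 1 contributes -4 + 1 · -1 = -5
  Term 2 contributes -3 + 2 · -1 = -5
  Term 3 contributes 5 + 3 · -1 = 2
p(-1) = ⊕ of these = min[0, -5, -5, 2] = -5.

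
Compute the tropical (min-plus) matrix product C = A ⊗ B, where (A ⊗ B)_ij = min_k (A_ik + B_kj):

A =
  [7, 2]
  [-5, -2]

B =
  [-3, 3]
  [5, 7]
A ⊗ B =
  [4, 9]
  [-8, -2]

Apply the min-plus product entry-by-entry:
  C[0][0] = min over k of (A[0][0] + B[0][0] = 7 + -3 = 4, A[0][1] + B[1][0] = 2 + 5 = 7) = 4 (attained at k = 0)
  C[0][1] = min over k of (A[0][0] + B[0][1] = 7 + 3 = 10, A[0][1] + B[1][1] = 2 + 7 = 9) = 9 (attained at k = 1)
  C[1][0] = min over k of (A[1][0] + B[0][0] = -5 + -3 = -8, A[1][1] + B[1][0] = -2 + 5 = 3) = -8 (attained at k = 0)
  C[1][1] = min over k of (A[1][0] + B[0][1] = -5 + 3 = -2, A[1][1] + B[1][1] = -2 + 7 = 5) = -2 (attained at k = 0)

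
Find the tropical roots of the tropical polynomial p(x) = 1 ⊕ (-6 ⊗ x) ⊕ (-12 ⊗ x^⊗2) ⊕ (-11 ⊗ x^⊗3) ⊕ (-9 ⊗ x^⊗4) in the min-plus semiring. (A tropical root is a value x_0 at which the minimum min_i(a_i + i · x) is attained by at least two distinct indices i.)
Roots: {-2, -1, 6, 7}

Each tropical root is a break point of the lower envelope of the lines y = a_i + i · x (there are 5 lines, with slopes 0, 1, ..., 4). Only the lines that attain the minimum somewhere contribute to roots; other lines are dominated. Here the surviving (envelope) indices are i = 4, i = 3, i = 2, i = 1, i = 0.
Intersections between consecutive envelope lines give the roots: for adjacent envelope indices i < j the intersection is x = (a_i − a_j) / (j − i). Reading off the sorted break points: {-2, -1, 6, 7}.
Verification: at each break x_0, at least two indices attain the minimum of min_i(a_i + i · x_0).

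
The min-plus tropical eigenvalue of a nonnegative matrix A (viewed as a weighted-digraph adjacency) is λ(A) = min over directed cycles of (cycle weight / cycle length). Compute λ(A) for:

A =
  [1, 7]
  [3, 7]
λ(A) = 1

Enumerate directed cycles and compute their means (weight / length). Sample:
  cycle 0 → 0: weight = 1, length = 1, mean = 1/1 ≈ 1.000
  cycle 1 → 1: weight = 7, length = 1, mean = 7/1 ≈ 7.000
  cycle 0 → 1 → 0: weight = 10, length = 2, mean = 10/2 ≈ 5.000
  cycle 1 → 0 → 1: weight = 10, length = 2, mean = 10/2 ≈ 5.000
Minimum mean = 1.000, attained e.g. along the cycle 0 → 0 with weight 1 and length 1. So λ(A) = 1/1 = 1.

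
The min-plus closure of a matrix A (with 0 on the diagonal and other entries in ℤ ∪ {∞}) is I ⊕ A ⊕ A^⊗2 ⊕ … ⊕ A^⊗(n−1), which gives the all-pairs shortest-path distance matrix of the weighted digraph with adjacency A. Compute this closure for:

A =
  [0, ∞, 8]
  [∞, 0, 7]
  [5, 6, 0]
Closure =
  [0, 14, 8]
  [12, 0, 7]
  [5, 6, 0]

This is the Floyd-Warshall all-pairs shortest-path computation. For each intermediate vertex k = 0, 1, …, 2, update dist[i][j] ← min(dist[i][j], dist[i][k] + dist[k][j]). The final matrix gives, for each (i, j), the minimum total weight of any directed path from i to j (possibly empty when i = j).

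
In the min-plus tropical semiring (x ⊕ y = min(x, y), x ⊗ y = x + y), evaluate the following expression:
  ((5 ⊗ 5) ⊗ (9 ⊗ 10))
((5 ⊗ 5) ⊗ (9 ⊗ 10)) = 29

Expand innermost to outermost. Recall ⊕ takes the minimum of its arguments and ⊗ takes their sum. Working out the expression ((5 ⊗ 5) ⊗ (9 ⊗ 10)) gives 29.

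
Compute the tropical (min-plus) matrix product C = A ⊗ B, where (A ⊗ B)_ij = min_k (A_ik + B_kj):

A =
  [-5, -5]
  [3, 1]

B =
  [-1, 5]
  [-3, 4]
A ⊗ B =
  [-8, -1]
  [-2, 5]

Apply the min-plus product entry-by-entry:
  C[0][0] = min over k of (A[0][0] + B[0][0] = -5 + -1 = -6, A[0][1] + B[1][0] = -5 + -3 = -8) = -8 (attained at k = 1)
  C[0][1] = min over k of (A[0][0] + B[0][1] = -5 + 5 = 0, A[0][1] + B[1][1] = -5 + 4 = -1) = -1 (attained at k = 1)
  C[1][0] = min over k of (A[1][0] + B[0][0] = 3 + -1 = 2, A[1][1] + B[1][0] = 1 + -3 = -2) = -2 (attained at k = 1)
  C[1][1] = min over k of (A[1][0] + B[0][1] = 3 + 5 = 8, A[1][1] + B[1][1] = 1 + 4 = 5) = 5 (attained at k = 1)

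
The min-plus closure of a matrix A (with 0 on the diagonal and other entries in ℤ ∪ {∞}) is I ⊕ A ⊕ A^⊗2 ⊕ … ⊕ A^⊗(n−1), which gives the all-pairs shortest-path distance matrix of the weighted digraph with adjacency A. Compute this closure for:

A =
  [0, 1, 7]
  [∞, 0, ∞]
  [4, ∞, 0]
Closure =
  [0, 1, 7]
  [∞, 0, ∞]
  [4, 5, 0]

This is the Floyd-Warshall all-pairs shortest-path computation. For each intermediate vertex k = 0, 1, …, 2, update dist[i][j] ← min(dist[i][j], dist[i][k] + dist[k][j]). The final matrix gives, for each (i, j), the minimum total weight of any directed path from i to j (possibly empty when i = j).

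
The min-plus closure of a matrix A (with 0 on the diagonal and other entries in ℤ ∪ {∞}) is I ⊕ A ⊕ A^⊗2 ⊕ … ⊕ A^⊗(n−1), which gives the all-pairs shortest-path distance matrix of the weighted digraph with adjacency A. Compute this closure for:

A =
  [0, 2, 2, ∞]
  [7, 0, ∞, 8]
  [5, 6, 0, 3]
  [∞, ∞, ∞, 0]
Closure =
  [0, 2, 2, 5]
  [7, 0, 9, 8]
  [5, 6, 0, 3]
  [∞, ∞, ∞, 0]

This is the Floyd-Warshall all-pairs shortest-path computation. For each intermediate vertex k = 0, 1, …, 3, update dist[i][j] ← min(dist[i][j], dist[i][k] + dist[k][j]). The final matrix gives, for each (i, j), the minimum total weight of any directed path from i to j (possibly empty when i = j).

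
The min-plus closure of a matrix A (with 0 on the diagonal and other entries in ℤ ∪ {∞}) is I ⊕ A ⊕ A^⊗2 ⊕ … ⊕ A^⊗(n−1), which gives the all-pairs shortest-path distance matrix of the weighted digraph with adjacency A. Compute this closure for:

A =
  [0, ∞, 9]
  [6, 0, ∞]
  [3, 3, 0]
Closure =
  [0, 12, 9]
  [6, 0, 15]
  [3, 3, 0]

This is the Floyd-Warshall all-pairs shortest-path computation. For each intermediate vertex k = 0, 1, …, 2, update dist[i][j] ← min(dist[i][j], dist[i][k] + dist[k][j]). The final matrix gives, for each (i, j), the minimum total weight of any directed path from i to j (possibly empty when i = j).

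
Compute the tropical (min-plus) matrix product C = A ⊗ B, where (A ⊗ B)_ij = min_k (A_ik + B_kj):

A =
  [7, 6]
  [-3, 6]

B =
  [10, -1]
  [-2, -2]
A ⊗ B =
  [4, 4]
  [4, -4]

Apply the min-plus product entry-by-entry:
  C[0][0] = min over k of (A[0][0] + B[0][0] = 7 + 10 = 17, A[0][1] + B[1][0] = 6 + -2 = 4) = 4 (attained at k = 1)
  C[0][1] = min over k of (A[0][0] + B[0][1] = 7 + -1 = 6, A[0][1] + B[1][1] = 6 + -2 = 4) = 4 (attained at k = 1)
  C[1][0] = min over k of (A[1][0] + B[0][0] = -3 + 10 = 7, A[1][1] + B[1][0] = 6 + -2 = 4) = 4 (attained at k = 1)
  C[1][1] = min over k of (A[1][0] + B[0][1] = -3 + -1 = -4, A[1][1] + B[1][1] = 6 + -2 = 4) = -4 (attained at k = 0)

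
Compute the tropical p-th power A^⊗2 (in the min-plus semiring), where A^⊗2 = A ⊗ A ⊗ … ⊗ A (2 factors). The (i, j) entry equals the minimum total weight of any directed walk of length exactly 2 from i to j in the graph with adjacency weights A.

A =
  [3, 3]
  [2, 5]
A^⊗2 =
  [5, 6]
  [5, 5]

Each entry (A^⊗2)_ij equals the minimum over all length-2 walks i = v_0 → v_1 → … → v_2 = j of Σ_t A[v_t][v_{t+1}]. For example, for (i, j) = (0, 1) we minimise over 2 possible intermediate vertex sequences; the minimum is 6, attained along the walk 0 → 0 → 1.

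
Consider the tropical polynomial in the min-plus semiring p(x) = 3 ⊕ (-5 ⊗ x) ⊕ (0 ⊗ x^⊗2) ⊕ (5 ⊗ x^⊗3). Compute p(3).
p(3) = -2

A tropical monomial a ⊗ x^⊗i evaluates to a + i · x. Evaluating each term at x = 3:
  Term 0 contributes 3 + 0 · 3 = 3
  Term 1 contributes -5 + 1 · 3 = -2
  Term 2 contributes 0 + 2 · 3 = 6
  Term 3 contributes 5 + 3 · 3 = 14
p(3) = ⊕ of these = min[3, -2, 6, 14] = -2.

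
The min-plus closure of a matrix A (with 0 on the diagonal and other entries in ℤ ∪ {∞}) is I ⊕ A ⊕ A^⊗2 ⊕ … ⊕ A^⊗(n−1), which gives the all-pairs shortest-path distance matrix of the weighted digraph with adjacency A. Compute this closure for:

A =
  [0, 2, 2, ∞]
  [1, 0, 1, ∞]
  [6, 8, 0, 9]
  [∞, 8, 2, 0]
Closure =
  [0, 2, 2, 11]
  [1, 0, 1, 10]
  [6, 8, 0, 9]
  [8, 8, 2, 0]

This is the Floyd-Warshall all-pairs shortest-path computation. For each intermediate vertex k = 0, 1, …, 3, update dist[i][j] ← min(dist[i][j], dist[i][k] + dist[k][j]). The final matrix gives, for each (i, j), the minimum total weight of any directed path from i to j (possibly empty when i = j).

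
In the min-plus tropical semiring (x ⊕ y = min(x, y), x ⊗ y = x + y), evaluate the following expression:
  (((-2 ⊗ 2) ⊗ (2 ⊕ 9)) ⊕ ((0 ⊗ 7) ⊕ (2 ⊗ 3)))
(((-2 ⊗ 2) ⊗ (2 ⊕ 9)) ⊕ ((0 ⊗ 7) ⊕ (2 ⊗ 3))) = 2

Expand innermost to outermost. Recall ⊕ takes the minimum of its arguments and ⊗ takes their sum. Working out the expression (((-2 ⊗ 2) ⊗ (2 ⊕ 9)) ⊕ ((0 ⊗ 7) ⊕ (2 ⊗ 3))) gives 2.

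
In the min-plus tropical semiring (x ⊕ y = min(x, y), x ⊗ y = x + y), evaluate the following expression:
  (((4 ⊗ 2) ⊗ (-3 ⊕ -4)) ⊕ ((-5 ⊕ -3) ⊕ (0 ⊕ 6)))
(((4 ⊗ 2) ⊗ (-3 ⊕ -4)) ⊕ ((-5 ⊕ -3) ⊕ (0 ⊕ 6))) = -5

Expand innermost to outermost. Recall ⊕ takes the minimum of its arguments and ⊗ takes their sum. Working out the expression (((4 ⊗ 2) ⊗ (-3 ⊕ -4)) ⊕ ((-5 ⊕ -3) ⊕ (0 ⊕ 6))) gives -5.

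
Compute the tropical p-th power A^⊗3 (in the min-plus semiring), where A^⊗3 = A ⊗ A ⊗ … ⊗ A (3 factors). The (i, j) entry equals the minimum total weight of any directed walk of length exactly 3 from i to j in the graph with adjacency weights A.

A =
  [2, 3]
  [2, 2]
A^⊗3 =
  [6, 7]
  [6, 6]

Each entry (A^⊗3)_ij equals the minimum over all length-3 walks i = v_0 → v_1 → … → v_3 = j of Σ_t A[v_t][v_{t+1}]. For example, for (i, j) = (0, 1) we minimise over 4 possible intermediate vertex sequences; the minimum is 7, attained along the walk 0 → 0 → 0 → 1.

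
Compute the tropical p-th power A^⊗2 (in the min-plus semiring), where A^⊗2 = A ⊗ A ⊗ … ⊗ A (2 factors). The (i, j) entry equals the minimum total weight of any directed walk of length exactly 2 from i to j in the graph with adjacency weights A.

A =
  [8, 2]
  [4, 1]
A^⊗2 =
  [6, 3]
  [5, 2]

Each entry (A^⊗2)_ij equals the minimum over all length-2 walks i = v_0 → v_1 → … → v_2 = j of Σ_t A[v_t][v_{t+1}]. For example, for (i, j) = (0, 1) we minimise over 2 possible intermediate vertex sequences; the minimum is 3, attained along the walk 0 → 1 → 1.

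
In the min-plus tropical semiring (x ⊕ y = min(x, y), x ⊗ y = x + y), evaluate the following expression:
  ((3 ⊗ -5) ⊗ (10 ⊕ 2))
((3 ⊗ -5) ⊗ (10 ⊕ 2)) = 0

Expand innermost to outermost. Recall ⊕ takes the minimum of its arguments and ⊗ takes their sum. Working out the expression ((3 ⊗ -5) ⊗ (10 ⊕ 2)) gives 0.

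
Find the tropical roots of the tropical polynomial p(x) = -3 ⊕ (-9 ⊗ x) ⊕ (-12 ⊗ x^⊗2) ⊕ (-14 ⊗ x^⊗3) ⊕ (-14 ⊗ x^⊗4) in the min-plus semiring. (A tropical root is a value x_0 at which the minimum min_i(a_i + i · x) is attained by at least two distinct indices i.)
Roots: {0, 2, 3, 6}

Each tropical root is a break point of the lower envelope of the lines y = a_i + i · x (there are 5 lines, with slopes 0, 1, ..., 4). Only the lines that attain the minimum somewhere contribute to roots; other lines are dominated. Here the surviving (envelope) indices are i = 4, i = 3, i = 2, i = 1, i = 0.
Intersections between consecutive envelope lines give the roots: for adjacent envelope indices i < j the intersection is x = (a_i − a_j) / (j − i). Reading off the sorted break points: {0, 2, 3, 6}.
Verification: at each break x_0, at least two indices attain the minimum of min_i(a_i + i · x_0).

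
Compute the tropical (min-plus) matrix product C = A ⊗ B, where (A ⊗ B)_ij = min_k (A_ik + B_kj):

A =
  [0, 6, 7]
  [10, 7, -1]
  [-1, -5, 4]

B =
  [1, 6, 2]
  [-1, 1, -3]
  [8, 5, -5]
A ⊗ B =
  [1, 6, 2]
  [6, 4, -6]
  [-6, -4, -8]

Apply the min-plus product entry-by-entry:
  C[0][0] = min over k of (A[0][0] + B[0][0] = 0 + 1 = 1, A[0][1] + B[1][0] = 6 + -1 = 5, A[0][2] + B[2][0] = 7 + 8 = 15) = 1 (attained at k = 0)
  C[0][1] = min over k of (A[0][0] + B[0][1] = 0 + 6 = 6, A[0][1] + B[1][1] = 6 + 1 = 7, A[0][2] + B[2][1] = 7 + 5 = 12) = 6 (attained at k = 0)
  C[0][2] = min over k of (A[0][0] + B[0][2] = 0 + 2 = 2, A[0][1] + B[1][2] = 6 + -3 = 3, A[0][2] + B[2][2] = 7 + -5 = 2) = 2 (attained at k = 0)
  C[1][0] = min over k of (A[1][0] + B[0][0] = 10 + 1 = 11, A[1][1] + B[1][0] = 7 + -1 = 6, A[1][2] + B[2][0] = -1 + 8 = 7) = 6 (attained at k = 1)
  C[1][1] = min over k of (A[1][0] + B[0][1] = 10 + 6 = 16, A[1][1] + B[1][1] = 7 + 1 = 8, A[1][2] + B[2][1] = -1 + 5 = 4) = 4 (attained at k = 2)
  C[1][2] = min over k of (A[1][0] + B[0][2] = 10 + 2 = 12, A[1][1] + B[1][2] = 7 + -3 = 4, A[1][2] + B[2][2] = -1 + -5 = -6) = -6 (attained at k = 2)
  C[2][0] = min over k of (A[2][0] + B[0][0] = -1 + 1 = 0, A[2][1] + B[1][0] = -5 + -1 = -6, A[2][2] + B[2][0] = 4 + 8 = 12) = -6 (attained at k = 1)
  C[2][1] = min over k of (A[2][0] + B[0][1] = -1 + 6 = 5, A[2][1] + B[1][1] = -5 + 1 = -4, A[2][2] + B[2][1] = 4 + 5 = 9) = -4 (attained at k = 1)
  C[2][2] = min over k of (A[2][0] + B[0][2] = -1 + 2 = 1, A[2][1] + B[1][2] = -5 + -3 = -8, A[2][2] + B[2][2] = 4 + -5 = -1) = -8 (attained at k = 1)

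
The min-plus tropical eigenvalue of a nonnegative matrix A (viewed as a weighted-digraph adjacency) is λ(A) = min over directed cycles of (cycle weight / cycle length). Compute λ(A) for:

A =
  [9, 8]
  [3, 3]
λ(A) = 3

Enumerate directed cycles and compute their means (weight / length). Sample:
  cycle 0 → 0: weight = 9, length = 1, mean = 9/1 ≈ 9.000
  cycle 1 → 1: weight = 3, length = 1, mean = 3/1 ≈ 3.000
  cycle 0 → 1 → 0: weight = 11, length = 2, mean = 11/2 ≈ 5.500
  cycle 1 → 0 → 1: weight = 11, length = 2, mean = 11/2 ≈ 5.500
Minimum mean = 3.000, attained e.g. along the cycle 1 → 1 with weight 3 and length 1. So λ(A) = 3/1 = 3.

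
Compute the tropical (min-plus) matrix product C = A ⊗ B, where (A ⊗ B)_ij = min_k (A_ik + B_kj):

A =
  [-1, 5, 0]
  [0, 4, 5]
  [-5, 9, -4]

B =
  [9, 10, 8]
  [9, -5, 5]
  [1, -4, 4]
A ⊗ B =
  [1, -4, 4]
  [6, -1, 8]
  [-3, -8, 0]

Apply the min-plus product entry-by-entry:
  C[0][0] = min over k of (A[0][0] + B[0][0] = -1 + 9 = 8, A[0][1] + B[1][0] = 5 + 9 = 14, A[0][2] + B[2][0] = 0 + 1 = 1) = 1 (attained at k = 2)
  C[0][1] = min over k of (A[0][0] + B[0][1] = -1 + 10 = 9, A[0][1] + B[1][1] = 5 + -5 = 0, A[0][2] + B[2][1] = 0 + -4 = -4) = -4 (attained at k = 2)
  C[0][2] = min over k of (A[0][0] + B[0][2] = -1 + 8 = 7, A[0][1] + B[1][2] = 5 + 5 = 10, A[0][2] + B[2][2] = 0 + 4 = 4) = 4 (attained at k = 2)
  C[1][0] = min over k of (A[1][0] + B[0][0] = 0 + 9 = 9, A[1][1] + B[1][0] = 4 + 9 = 13, A[1][2] + B[2][0] = 5 + 1 = 6) = 6 (attained at k = 2)
  C[1][1] = min over k of (A[1][0] + B[0][1] = 0 + 10 = 10, A[1][1] + B[1][1] = 4 + -5 = -1, A[1][2] + B[2][1] = 5 + -4 = 1) = -1 (attained at k = 1)
  C[1][2] = min over k of (A[1][0] + B[0][2] = 0 + 8 = 8, A[1][1] + B[1][2] = 4 + 5 = 9, A[1][2] + B[2][2] = 5 + 4 = 9) = 8 (attained at k = 0)
  C[2][0] = min over k of (A[2][0] + B[0][0] = -5 + 9 = 4, A[2][1] + B[1][0] = 9 + 9 = 18, A[2][2] + B[2][0] = -4 + 1 = -3) = -3 (attained at k = 2)
  C[2][1] = min over k of (A[2][0] + B[0][1] = -5 + 10 = 5, A[2][1] + B[1][1] = 9 + -5 = 4, A[2][2] + B[2][1] = -4 + -4 = -8) = -8 (attained at k = 2)
  C[2][2] = min over k of (A[2][0] + B[0][2] = -5 + 8 = 3, A[2][1] + B[1][2] = 9 + 5 = 14, A[2][2] + B[2][2] = -4 + 4 = 0) = 0 (attained at k = 2)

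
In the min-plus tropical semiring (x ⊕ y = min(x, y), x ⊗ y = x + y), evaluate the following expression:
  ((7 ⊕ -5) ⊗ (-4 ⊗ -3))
((7 ⊕ -5) ⊗ (-4 ⊗ -3)) = -12

Expand innermost to outermost. Recall ⊕ takes the minimum of its arguments and ⊗ takes their sum. Working out the expression ((7 ⊕ -5) ⊗ (-4 ⊗ -3)) gives -12.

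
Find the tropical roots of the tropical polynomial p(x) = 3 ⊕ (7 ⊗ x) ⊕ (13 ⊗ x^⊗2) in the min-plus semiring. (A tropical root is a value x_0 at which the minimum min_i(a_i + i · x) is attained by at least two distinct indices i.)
Roots: {-6, -4}

Each tropical root is a break point of the lower envelope of the lines y = a_i + i · x (there are 3 lines, with slopes 0, 1, ..., 2). Only the lines that attain the minimum somewhere contribute to roots; other lines are dominated. Here the surviving (envelope) indices are i = 2, i = 1, i = 0.
Intersections between consecutive envelope lines give the roots: for adjacent envelope indices i < j the intersection is x = (a_i − a_j) / (j − i). Reading off the sorted break points: {-6, -4}.
Verification: at each break x_0, at least two indices attain the minimum of min_i(a_i + i · x_0).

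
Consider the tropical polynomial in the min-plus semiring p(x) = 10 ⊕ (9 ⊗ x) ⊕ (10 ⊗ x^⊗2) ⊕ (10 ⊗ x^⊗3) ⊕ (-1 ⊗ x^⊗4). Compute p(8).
p(8) = 10

A tropical monomial a ⊗ x^⊗i evaluates to a + i · x. Evaluating each term at x = 8:
  Term 0 contributes 10 + 0 · 8 = 10
  Term 1 contributes 9 + 1 · 8 = 17
  Term 2 contributes 10 + 2 · 8 = 26
  Term 3 contributes 10 + 3 · 8 = 34
  Term 4 contributes -1 + 4 · 8 = 31
p(8) = ⊕ of these = min[10, 17, 26, 34, 31] = 10.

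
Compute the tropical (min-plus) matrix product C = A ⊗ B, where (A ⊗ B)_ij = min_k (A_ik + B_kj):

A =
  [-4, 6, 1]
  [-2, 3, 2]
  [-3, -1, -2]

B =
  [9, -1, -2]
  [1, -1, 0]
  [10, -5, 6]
A ⊗ B =
  [5, -5, -6]
  [4, -3, -4]
  [0, -7, -5]

Apply the min-plus product entry-by-entry:
  C[0][0] = min over k of (A[0][0] + B[0][0] = -4 + 9 = 5, A[0][1] + B[1][0] = 6 + 1 = 7, A[0][2] + B[2][0] = 1 + 10 = 11) = 5 (attained at k = 0)
  C[0][1] = min over k of (A[0][0] + B[0][1] = -4 + -1 = -5, A[0][1] + B[1][1] = 6 + -1 = 5, A[0][2] + B[2][1] = 1 + -5 = -4) = -5 (attained at k = 0)
  C[0][2] = min over k of (A[0][0] + B[0][2] = -4 + -2 = -6, A[0][1] + B[1][2] = 6 + 0 = 6, A[0][2] + B[2][2] = 1 + 6 = 7) = -6 (attained at k = 0)
  C[1][0] = min over k of (A[1][0] + B[0][0] = -2 + 9 = 7, A[1][1] + B[1][0] = 3 + 1 = 4, A[1][2] + B[2][0] = 2 + 10 = 12) = 4 (attained at k = 1)
  C[1][1] = min over k of (A[1][0] + B[0][1] = -2 + -1 = -3, A[1][1] + B[1][1] = 3 + -1 = 2, A[1][2] + B[2][1] = 2 + -5 = -3) = -3 (attained at k = 0)
  C[1][2] = min over k of (A[1][0] + B[0][2] = -2 + -2 = -4, A[1][1] + B[1][2] = 3 + 0 = 3, A[1][2] + B[2][2] = 2 + 6 = 8) = -4 (attained at k = 0)
  C[2][0] = min over k of (A[2][0] + B[0][0] = -3 + 9 = 6, A[2][1] + B[1][0] = -1 + 1 = 0, A[2][2] + B[2][0] = -2 + 10 = 8) = 0 (attained at k = 1)
  C[2][1] = min over k of (A[2][0] + B[0][1] = -3 + -1 = -4, A[2][1] + B[1][1] = -1 + -1 = -2, A[2][2] + B[2][1] = -2 + -5 = -7) = -7 (attained at k = 2)
  C[2][2] = min over k of (A[2][0] + B[0][2] = -3 + -2 = -5, A[2][1] + B[1][2] = -1 + 0 = -1, A[2][2] + B[2][2] = -2 + 6 = 4) = -5 (attained at k = 0)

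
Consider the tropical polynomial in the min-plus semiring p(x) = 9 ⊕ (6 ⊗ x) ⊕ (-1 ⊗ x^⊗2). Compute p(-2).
p(-2) = -5

A tropical monomial a ⊗ x^⊗i evaluates to a + i · x. Evaluating each term at x = -2:
  Term 0 contributes 9 + 0 · -2 = 9
  Term 1 contributes 6 + 1 · -2 = 4
  Term 2 contributes -1 + 2 · -2 = -5
p(-2) = ⊕ of these = min[9, 4, -5] = -5.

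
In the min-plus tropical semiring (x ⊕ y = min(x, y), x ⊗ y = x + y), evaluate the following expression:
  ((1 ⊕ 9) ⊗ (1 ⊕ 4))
((1 ⊕ 9) ⊗ (1 ⊕ 4)) = 2

Expand innermost to outermost. Recall ⊕ takes the minimum of its arguments and ⊗ takes their sum. Working out the expression ((1 ⊕ 9) ⊗ (1 ⊕ 4)) gives 2.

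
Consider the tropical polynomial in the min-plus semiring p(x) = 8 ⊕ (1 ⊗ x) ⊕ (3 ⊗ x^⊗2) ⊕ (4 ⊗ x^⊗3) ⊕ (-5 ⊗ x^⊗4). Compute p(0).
p(0) = -5

A tropical monomial a ⊗ x^⊗i evaluates to a + i · x. Evaluating each term at x = 0:
  Term 0 contributes 8 + 0 · 0 = 8
  Term 1 contributes 1 + 1 · 0 = 1
  Term 2 contributes 3 + 2 · 0 = 3
  Term 3 contributes 4 + 3 · 0 = 4
  Term 4 contributes -5 + 4 · 0 = -5
p(0) = ⊕ of these = min[8, 1, 3, 4, -5] = -5.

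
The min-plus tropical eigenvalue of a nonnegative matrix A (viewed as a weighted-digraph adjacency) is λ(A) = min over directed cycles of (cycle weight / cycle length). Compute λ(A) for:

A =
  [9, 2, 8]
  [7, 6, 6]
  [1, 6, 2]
λ(A) = 2

Enumerate directed cycles and compute their means (weight / length). Sample:
  cycle 0 → 0: weight = 9, length = 1, mean = 9/1 ≈ 9.000
  cycle 1 → 1: weight = 6, length = 1, mean = 6/1 ≈ 6.000
  cycle 2 → 2: weight = 2, length = 1, mean = 2/1 ≈ 2.000
  cycle 0 → 1 → 0: weight = 9, length = 2, mean = 9/2 ≈ 4.500
  cycle 0 → 2 → 0: weight = 9, length = 2, mean = 9/2 ≈ 4.500
  cycle 1 → 0 → 1: weight = 9, length = 2, mean = 9/2 ≈ 4.500
Minimum mean = 2.000, attained e.g. along the cycle 2 → 2 with weight 2 and length 1. So λ(A) = 2/1 = 2.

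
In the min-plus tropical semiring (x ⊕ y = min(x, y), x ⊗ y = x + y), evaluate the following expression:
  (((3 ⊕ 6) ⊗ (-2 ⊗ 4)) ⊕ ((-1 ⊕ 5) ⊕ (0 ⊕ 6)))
(((3 ⊕ 6) ⊗ (-2 ⊗ 4)) ⊕ ((-1 ⊕ 5) ⊕ (0 ⊕ 6))) = -1

Expand innermost to outermost. Recall ⊕ takes the minimum of its arguments and ⊗ takes their sum. Working out the expression (((3 ⊕ 6) ⊗ (-2 ⊗ 4)) ⊕ ((-1 ⊕ 5) ⊕ (0 ⊕ 6))) gives -1.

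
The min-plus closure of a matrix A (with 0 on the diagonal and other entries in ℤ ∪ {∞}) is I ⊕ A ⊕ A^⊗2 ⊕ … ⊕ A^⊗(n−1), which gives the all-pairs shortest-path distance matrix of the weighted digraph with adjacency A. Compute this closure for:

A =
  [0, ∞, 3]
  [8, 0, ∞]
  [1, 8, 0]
Closure =
  [0, 11, 3]
  [8, 0, 11]
  [1, 8, 0]

This is the Floyd-Warshall all-pairs shortest-path computation. For each intermediate vertex k = 0, 1, …, 2, update dist[i][j] ← min(dist[i][j], dist[i][k] + dist[k][j]). The final matrix gives, for each (i, j), the minimum total weight of any directed path from i to j (possibly empty when i = j).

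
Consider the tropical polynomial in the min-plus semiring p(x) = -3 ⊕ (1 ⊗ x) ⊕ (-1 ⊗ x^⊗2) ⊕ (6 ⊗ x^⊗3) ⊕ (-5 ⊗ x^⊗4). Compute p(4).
p(4) = -3

A tropical monomial a ⊗ x^⊗i evaluates to a + i · x. Evaluating each term at x = 4:
  Term 0 contributes -3 + 0 · 4 = -3
  Term 1 contributes 1 + 1 · 4 = 5
  Term 2 contributes -1 + 2 · 4 = 7
  Term 3 contributes 6 + 3 · 4 = 18
  Term 4 contributes -5 + 4 · 4 = 11
p(4) = ⊕ of these = min[-3, 5, 7, 18, 11] = -3.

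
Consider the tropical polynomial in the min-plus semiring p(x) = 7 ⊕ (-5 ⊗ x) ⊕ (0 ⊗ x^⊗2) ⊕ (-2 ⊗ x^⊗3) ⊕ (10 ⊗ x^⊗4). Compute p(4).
p(4) = -1

A tropical monomial a ⊗ x^⊗i evaluates to a + i · x. Evaluating each term at x = 4:
  Term 0 contributes 7 + 0 · 4 = 7
  Term 1 contributes -5 + 1 · 4 = -1
  Term 2 contributes 0 + 2 · 4 = 8
  Term 3 contributes -2 + 3 · 4 = 10
  Term 4 contributes 10 + 4 · 4 = 26
p(4) = ⊕ of these = min[7, -1, 8, 10, 26] = -1.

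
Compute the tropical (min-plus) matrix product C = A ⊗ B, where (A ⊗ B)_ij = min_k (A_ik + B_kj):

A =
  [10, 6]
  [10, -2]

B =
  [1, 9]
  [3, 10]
A ⊗ B =
  [9, 16]
  [1, 8]

Apply the min-plus product entry-by-entry:
  C[0][0] = min over k of (A[0][0] + B[0][0] = 10 + 1 = 11, A[0][1] + B[1][0] = 6 + 3 = 9) = 9 (attained at k = 1)
  C[0][1] = min over k of (A[0][0] + B[0][1] = 10 + 9 = 19, A[0][1] + B[1][1] = 6 + 10 = 16) = 16 (attained at k = 1)
  C[1][0] = min over k of (A[1][0] + B[0][0] = 10 + 1 = 11, A[1][1] + B[1][0] = -2 + 3 = 1) = 1 (attained at k = 1)
  C[1][1] = min over k of (A[1][0] + B[0][1] = 10 + 9 = 19, A[1][1] + B[1][1] = -2 + 10 = 8) = 8 (attained at k = 1)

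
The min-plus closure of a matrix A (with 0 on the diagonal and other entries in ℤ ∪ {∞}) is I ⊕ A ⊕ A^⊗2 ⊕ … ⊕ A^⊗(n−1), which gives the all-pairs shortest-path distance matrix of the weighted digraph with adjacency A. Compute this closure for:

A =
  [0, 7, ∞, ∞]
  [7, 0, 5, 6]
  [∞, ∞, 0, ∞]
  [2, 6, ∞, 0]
Closure =
  [0, 7, 12, 13]
  [7, 0, 5, 6]
  [∞, ∞, 0, ∞]
  [2, 6, 11, 0]

This is the Floyd-Warshall all-pairs shortest-path computation. For each intermediate vertex k = 0, 1, …, 3, update dist[i][j] ← min(dist[i][j], dist[i][k] + dist[k][j]). The final matrix gives, for each (i, j), the minimum total weight of any directed path from i to j (possibly empty when i = j).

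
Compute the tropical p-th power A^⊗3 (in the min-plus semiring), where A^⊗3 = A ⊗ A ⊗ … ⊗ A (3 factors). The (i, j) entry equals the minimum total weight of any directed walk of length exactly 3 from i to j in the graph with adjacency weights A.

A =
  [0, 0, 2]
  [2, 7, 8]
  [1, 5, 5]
A^⊗3 =
  [0, 0, 2]
  [2, 2, 4]
  [1, 1, 3]

Each entry (A^⊗3)_ij equals the minimum over all length-3 walks i = v_0 → v_1 → … → v_3 = j of Σ_t A[v_t][v_{t+1}]. For example, for (i, j) = (0, 2) we minimise over 9 possible intermediate vertex sequences; the minimum is 2, attained along the walk 0 → 0 → 0 → 2.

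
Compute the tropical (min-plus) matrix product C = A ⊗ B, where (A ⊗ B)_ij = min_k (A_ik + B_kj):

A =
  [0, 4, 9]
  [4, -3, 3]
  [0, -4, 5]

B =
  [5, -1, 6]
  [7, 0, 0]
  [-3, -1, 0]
A ⊗ B =
  [5, -1, 4]
  [0, -3, -3]
  [2, -4, -4]

Apply the min-plus product entry-by-entry:
  C[0][0] = min over k of (A[0][0] + B[0][0] = 0 + 5 = 5, A[0][1] + B[1][0] = 4 + 7 = 11, A[0][2] + B[2][0] = 9 + -3 = 6) = 5 (attained at k = 0)
  C[0][1] = min over k of (A[0][0] + B[0][1] = 0 + -1 = -1, A[0][1] + B[1][1] = 4 + 0 = 4, A[0][2] + B[2][1] = 9 + -1 = 8) = -1 (attained at k = 0)
  C[0][2] = min over k of (A[0][0] + B[0][2] = 0 + 6 = 6, A[0][1] + B[1][2] = 4 + 0 = 4, A[0][2] + B[2][2] = 9 + 0 = 9) = 4 (attained at k = 1)
  C[1][0] = min over k of (A[1][0] + B[0][0] = 4 + 5 = 9, A[1][1] + B[1][0] = -3 + 7 = 4, A[1][2] + B[2][0] = 3 + -3 = 0) = 0 (attained at k = 2)
  C[1][1] = min over k of (A[1][0] + B[0][1] = 4 + -1 = 3, A[1][1] + B[1][1] = -3 + 0 = -3, A[1][2] + B[2][1] = 3 + -1 = 2) = -3 (attained at k = 1)
  C[1][2] = min over k of (A[1][0] + B[0][2] = 4 + 6 = 10, A[1][1] + B[1][2] = -3 + 0 = -3, A[1][2] + B[2][2] = 3 + 0 = 3) = -3 (attained at k = 1)
  C[2][0] = min over k of (A[2][0] + B[0][0] = 0 + 5 = 5, A[2][1] + B[1][0] = -4 + 7 = 3, A[2][2] + B[2][0] = 5 + -3 = 2) = 2 (attained at k = 2)
  C[2][1] = min over k of (A[2][0] + B[0][1] = 0 + -1 = -1, A[2][1] + B[1][1] = -4 + 0 = -4, A[2][2] + B[2][1] = 5 + -1 = 4) = -4 (attained at k = 1)
  C[2][2] = min over k of (A[2][0] + B[0][2] = 0 + 6 = 6, A[2][1] + B[1][2] = -4 + 0 = -4, A[2][2] + B[2][2] = 5 + 0 = 5) = -4 (attained at k = 1)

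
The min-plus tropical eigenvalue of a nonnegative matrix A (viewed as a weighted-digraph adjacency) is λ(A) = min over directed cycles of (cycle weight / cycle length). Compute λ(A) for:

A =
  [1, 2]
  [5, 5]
λ(A) = 1

Enumerate directed cycles and compute their means (weight / length). Sample:
  cycle 0 → 0: weight = 1, length = 1, mean = 1/1 ≈ 1.000
  cycle 1 → 1: weight = 5, length = 1, mean = 5/1 ≈ 5.000
  cycle 0 → 1 → 0: weight = 7, length = 2, mean = 7/2 ≈ 3.500
  cycle 1 → 0 → 1: weight = 7, length = 2, mean = 7/2 ≈ 3.500
Minimum mean = 1.000, attained e.g. along the cycle 0 → 0 with weight 1 and length 1. So λ(A) = 1/1 = 1.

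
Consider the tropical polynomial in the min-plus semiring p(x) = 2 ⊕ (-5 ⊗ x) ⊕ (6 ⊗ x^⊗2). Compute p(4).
p(4) = -1

A tropical monomial a ⊗ x^⊗i evaluates to a + i · x. Evaluating each term at x = 4:
  Term 0 contributes 2 + 0 · 4 = 2
  Term 1 contributes -5 + 1 · 4 = -1
  Term 2 contributes 6 + 2 · 4 = 14
p(4) = ⊕ of these = min[2, -1, 14] = -1.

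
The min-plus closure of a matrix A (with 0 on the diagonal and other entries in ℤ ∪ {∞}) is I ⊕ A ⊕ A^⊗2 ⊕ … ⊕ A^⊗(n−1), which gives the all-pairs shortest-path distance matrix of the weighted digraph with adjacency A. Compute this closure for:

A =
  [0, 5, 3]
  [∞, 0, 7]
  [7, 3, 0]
Closure =
  [0, 5, 3]
  [14, 0, 7]
  [7, 3, 0]

This is the Floyd-Warshall all-pairs shortest-path computation. For each intermediate vertex k = 0, 1, …, 2, update dist[i][j] ← min(dist[i][j], dist[i][k] + dist[k][j]). The final matrix gives, for each (i, j), the minimum total weight of any directed path from i to j (possibly empty when i = j).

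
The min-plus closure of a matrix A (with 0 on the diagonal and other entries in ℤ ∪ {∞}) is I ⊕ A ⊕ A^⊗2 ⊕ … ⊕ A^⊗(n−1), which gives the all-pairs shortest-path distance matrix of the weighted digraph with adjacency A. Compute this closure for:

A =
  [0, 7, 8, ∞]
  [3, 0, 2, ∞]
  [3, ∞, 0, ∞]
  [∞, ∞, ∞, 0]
Closure =
  [0, 7, 8, ∞]
  [3, 0, 2, ∞]
  [3, 10, 0, ∞]
  [∞, ∞, ∞, 0]

This is the Floyd-Warshall all-pairs shortest-path computation. For each intermediate vertex k = 0, 1, …, 3, update dist[i][j] ← min(dist[i][j], dist[i][k] + dist[k][j]). The final matrix gives, for each (i, j), the minimum total weight of any directed path from i to j (possibly empty when i = j).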